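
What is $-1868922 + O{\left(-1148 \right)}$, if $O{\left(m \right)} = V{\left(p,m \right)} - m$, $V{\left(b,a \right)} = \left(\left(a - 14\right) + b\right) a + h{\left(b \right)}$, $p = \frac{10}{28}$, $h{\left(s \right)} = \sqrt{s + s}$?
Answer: $-534208 + \frac{\sqrt{35}}{7} \approx -5.3421 \cdot 10^{5}$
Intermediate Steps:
$h{\left(s \right)} = \sqrt{2} \sqrt{s}$ ($h{\left(s \right)} = \sqrt{2 s} = \sqrt{2} \sqrt{s}$)
$p = \frac{5}{14}$ ($p = 10 \cdot \frac{1}{28} = \frac{5}{14} \approx 0.35714$)
$V{\left(b,a \right)} = a \left(-14 + a + b\right) + \sqrt{2} \sqrt{b}$ ($V{\left(b,a \right)} = \left(\left(a - 14\right) + b\right) a + \sqrt{2} \sqrt{b} = \left(\left(-14 + a\right) + b\right) a + \sqrt{2} \sqrt{b} = \left(-14 + a + b\right) a + \sqrt{2} \sqrt{b} = a \left(-14 + a + b\right) + \sqrt{2} \sqrt{b}$)
$O{\left(m \right)} = m^{2} - \frac{205 m}{14} + \frac{\sqrt{35}}{7}$ ($O{\left(m \right)} = \left(m^{2} - 14 m + m \frac{5}{14} + \sqrt{2} \sqrt{\frac{5}{14}}\right) - m = \left(m^{2} - 14 m + \frac{5 m}{14} + \sqrt{2} \frac{\sqrt{70}}{14}\right) - m = \left(m^{2} - 14 m + \frac{5 m}{14} + \frac{\sqrt{35}}{7}\right) - m = \left(m^{2} - \frac{191 m}{14} + \frac{\sqrt{35}}{7}\right) - m = m^{2} - \frac{205 m}{14} + \frac{\sqrt{35}}{7}$)
$-1868922 + O{\left(-1148 \right)} = -1868922 + \left(\left(-1148\right)^{2} - -16810 + \frac{\sqrt{35}}{7}\right) = -1868922 + \left(1317904 + 16810 + \frac{\sqrt{35}}{7}\right) = -1868922 + \left(1334714 + \frac{\sqrt{35}}{7}\right) = -534208 + \frac{\sqrt{35}}{7}$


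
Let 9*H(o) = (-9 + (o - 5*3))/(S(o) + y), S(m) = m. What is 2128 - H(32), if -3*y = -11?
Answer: 683080/321 ≈ 2128.0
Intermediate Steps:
y = 11/3 (y = -1/3*(-11) = 11/3 ≈ 3.6667)
H(o) = (-24 + o)/(9*(11/3 + o)) (H(o) = ((-9 + (o - 5*3))/(o + 11/3))/9 = ((-9 + (o - 15))/(11/3 + o))/9 = ((-9 + (-15 + o))/(11/3 + o))/9 = ((-24 + o)/(11/3 + o))/9 = (-24 + o)/(9*(11/3 + o)))
2128 - H(32) = 2128 - (-24 + 32)/(3*(11 + 3*32)) = 2128 - 8/(3*(11 + 96)) = 2128 - 8/(3*107) = 2128 - 1*8/321 = 2128 - 8/321 = 683080/321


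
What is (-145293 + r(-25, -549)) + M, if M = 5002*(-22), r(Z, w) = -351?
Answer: -255688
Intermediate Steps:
M = -110044
(-145293 + r(-25, -549)) + M = (-145293 - 351) - 110044 = -145644 - 110044 = -255688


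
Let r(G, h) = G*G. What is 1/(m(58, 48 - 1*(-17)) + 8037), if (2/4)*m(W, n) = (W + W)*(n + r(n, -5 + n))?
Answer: 1/1003317 ≈ 9.9669e-7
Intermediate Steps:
r(G, h) = G²
m(W, n) = 4*W*(n + n²) (m(W, n) = 2*((W + W)*(n + n²)) = 2*((2*W)*(n + n²)) = 2*(2*W*(n + n²)) = 4*W*(n + n²))
1/(m(58, 48 - 1*(-17)) + 8037) = 1/(4*58*(48 - 1*(-17))*(1 + (48 - 1*(-17))) + 8037) = 1/(4*58*(48 + 17)*(1 + (48 + 17)) + 8037) = 1/(4*58*65*(1 + 65) + 8037) = 1/(4*58*65*66 + 8037) = 1/(995280 + 8037) = 1/1003317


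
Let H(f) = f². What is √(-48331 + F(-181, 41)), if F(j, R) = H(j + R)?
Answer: I*√28731 ≈ 169.5*I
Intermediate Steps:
F(j, R) = (R + j)² (F(j, R) = (j + R)² = (R + j)²)
√(-48331 + F(-181, 41)) = √(-48331 + (41 - 181)²) = √(-48331 + (-140)²) = √(-48331 + 19600) = √(-28731) = I*√28731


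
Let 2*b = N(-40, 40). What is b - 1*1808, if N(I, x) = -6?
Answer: -1811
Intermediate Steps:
b = -3 (b = (1/2)*(-6) = -3)
b - 1*1808 = -3 - 1*1808 = -3 - 1808 = -1811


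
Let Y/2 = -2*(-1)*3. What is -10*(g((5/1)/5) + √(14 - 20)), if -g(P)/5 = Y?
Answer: 600 - 10*I*√6 ≈ 600.0 - 24.495*I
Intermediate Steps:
Y = 12 (Y = 2*(-2*(-1)*3) = 2*(2*3) = 2*6 = 12)
g(P) = -60 (g(P) = -5*12 = -60)
-10*(g((5/1)/5) + √(14 - 20)) = -10*(-60 + √(14 - 20)) = -10*(-60 + √(-6)) = -10*(-60 + I*√6) = 600 - 10*I*√6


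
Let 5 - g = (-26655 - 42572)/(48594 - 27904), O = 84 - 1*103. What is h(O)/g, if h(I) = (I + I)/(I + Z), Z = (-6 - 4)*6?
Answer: 786220/13641483 ≈ 0.057634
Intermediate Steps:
Z = -60 (Z = -10*6 = -60)
O = -19 (O = 84 - 103 = -19)
h(I) = 2*I/(-60 + I) (h(I) = (I + I)/(I - 60) = (2*I)/(-60 + I) = 2*I/(-60 + I))
g = 172677/20690 (g = 5 - (-26655 - 42572)/(48594 - 27904) = 5 - (-69227)/20690 = 5 - 1*(-69227/20690) = 5 + 69227/20690 = 172677/20690 ≈ 8.3459)
h(O)/g = (2*(-19)/(-60 - 19))/(172677/20690) = (2*(-19)/(-79))*(20690/172677) = (2*(-19)*(-1/79))*(20690/172677) = (38/79)*(20690/172677) = 786220/13641483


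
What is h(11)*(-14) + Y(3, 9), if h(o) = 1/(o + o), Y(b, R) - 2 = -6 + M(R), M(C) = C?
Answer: 48/11 ≈ 4.3636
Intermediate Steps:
Y(b, R) = -4 + R (Y(b, R) = 2 + (-6 + R) = -4 + R)
h(o) = 1/(2*o)
h(11)*(-14) + Y(3, 9) = ((½)/11)*(-14) + (-4 + 9) = ((½)*(1/11))*(-14) + 5 = (1/22)*(-14) + 5 = -7/11 + 5 = 48/11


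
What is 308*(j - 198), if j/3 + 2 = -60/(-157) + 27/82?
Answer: -400218126/6437 ≈ -62175.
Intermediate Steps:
j = -49767/12874 (j = -6 + 3*(-60/(-157) + 27/82) = -6 + 3*(-60*(-1/157) + 27*(1/82)) = -6 + 3*(60/157 + 27/82) = -6 + 3*(9159/12874) = -6 + 27477/12874 = -49767/12874 ≈ -3.8657)
308*(j - 198) = 308*(-49767/12874 - 198) = 308*(-2598819/12874) = -400218126/6437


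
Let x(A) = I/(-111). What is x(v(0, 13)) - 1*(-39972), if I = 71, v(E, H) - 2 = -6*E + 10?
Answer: 4436821/111 ≈ 39971.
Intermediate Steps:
v(E, H) = 12 - 6*E (v(E, H) = 2 + (-6*E + 10) = 2 + (10 - 6*E) = 12 - 6*E)
x(A) = -71/111 (x(A) = 71/(-111) = 71*(-1/111) = -71/111)
x(v(0, 13)) - 1*(-39972) = -71/111 - 1*(-39972) = -71/111 + 39972 = 4436821/111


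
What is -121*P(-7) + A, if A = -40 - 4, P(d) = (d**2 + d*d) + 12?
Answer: -13354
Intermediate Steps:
P(d) = 12 + 2*d**2 (P(d) = (d**2 + d**2) + 12 = 2*d**2 + 12 = 12 + 2*d**2)
A = -44
-121*P(-7) + A = -121*(12 + 2*(-7)**2) - 44 = -121*(12 + 2*49) - 44 = -121*(12 + 98) - 44 = -121*110 - 44 = -13310 - 44 = -13354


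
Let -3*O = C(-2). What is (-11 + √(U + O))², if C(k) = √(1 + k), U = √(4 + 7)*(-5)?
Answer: (33 - √3*√(-I - 15*√11))²/9 ≈ 103.52 + 89.26*I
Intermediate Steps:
U = -5*√11 (U = √11*(-5) = -5*√11 ≈ -16.583)
O = -I/3 (O = -√(1 - 2)/3 = -I/3 ≈ -0.33333*I)
(-11 + √(U + O))² = (-11 + √(-5*√11 - I/3))²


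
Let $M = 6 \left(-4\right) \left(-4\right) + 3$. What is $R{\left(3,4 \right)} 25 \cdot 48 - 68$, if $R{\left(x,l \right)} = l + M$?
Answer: $123532$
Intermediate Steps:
$M = 99$ ($M = \left(-24\right) \left(-4\right) + 3 = 96 + 3 = 99$)
$R{\left(x,l \right)} = 99 + l$ ($R{\left(x,l \right)} = l + 99 = 99 + l$)
$R{\left(3,4 \right)} 25 \cdot 48 - 68 = \left(99 + 4\right) 25 \cdot 48 - 68 = 103 \cdot 25 \cdot 48 - 68 = 2575 \cdot 48 - 68 = 123600 - 68 = 123532$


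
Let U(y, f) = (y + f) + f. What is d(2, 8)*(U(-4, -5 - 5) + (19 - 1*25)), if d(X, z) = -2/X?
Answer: 30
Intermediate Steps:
U(y, f) = y + 2*f (U(y, f) = (f + y) + f = y + 2*f)
d(2, 8)*(U(-4, -5 - 5) + (19 - 1*25)) = (-2/2)*((-4 + 2*(-5 - 5)) + (19 - 1*25)) = (-2*½)*((-4 + 2*(-10)) + (19 - 25)) = -((-4 - 20) - 6) = -(-24 - 6) = -1*(-30) = 30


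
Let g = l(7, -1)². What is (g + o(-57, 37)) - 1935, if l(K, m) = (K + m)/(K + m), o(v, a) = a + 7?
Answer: -1890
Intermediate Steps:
o(v, a) = 7 + a
l(K, m) = 1
g = 1 (g = 1² = 1)
(g + o(-57, 37)) - 1935 = (1 + (7 + 37)) - 1935 = (1 + 44) - 1935 = 45 - 1935 = -1890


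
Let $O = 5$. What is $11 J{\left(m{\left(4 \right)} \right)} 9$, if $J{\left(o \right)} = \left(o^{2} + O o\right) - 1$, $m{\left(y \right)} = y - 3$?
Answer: $495$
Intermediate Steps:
$m{\left(y \right)} = -3 + y$
$J{\left(o \right)} = -1 + o^{2} + 5 o$ ($J{\left(o \right)} = \left(o^{2} + 5 o\right) - 1 = -1 + o^{2} + 5 o$)
$11 J{\left(m{\left(4 \right)} \right)} 9 = 11 \left(-1 + \left(-3 + 4\right)^{2} + 5 \left(-3 + 4\right)\right) 9 = 11 \left(-1 + 1^{2} + 5 \cdot 1\right) 9 = 11 \left(-1 + 1 + 5\right) 9 = 11 \cdot 5 \cdot 9 = 55 \cdot 9 = 495$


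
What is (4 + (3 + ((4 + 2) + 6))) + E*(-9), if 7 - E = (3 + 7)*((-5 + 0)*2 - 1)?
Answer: -1034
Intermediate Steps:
E = 117 (E = 7 - (3 + 7)*((-5 + 0)*2 - 1) = 7 - 10*(-5*2 - 1) = 7 - 10*(-10 - 1) = 7 - 10*(-11) = 7 - 1*(-110) = 7 + 110 = 117)
(4 + (3 + ((4 + 2) + 6))) + E*(-9) = (4 + (3 + ((4 + 2) + 6))) + 117*(-9) = (4 + (3 + (6 + 6))) - 1053 = (4 + (3 + 12)) - 1053 = (4 + 15) - 1053 = 19 - 1053 = -1034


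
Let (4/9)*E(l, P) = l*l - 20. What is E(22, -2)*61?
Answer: 63684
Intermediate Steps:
E(l, P) = -45 + 9*l**2/4 (E(l, P) = 9*(l*l - 20)/4 = 9*(l**2 - 20)/4 = 9*(-20 + l**2)/4 = -45 + 9*l**2/4)
E(22, -2)*61 = (-45 + (9/4)*22**2)*61 = (-45 + (9/4)*484)*61 = (-45 + 1089)*61 = 1044*61 = 63684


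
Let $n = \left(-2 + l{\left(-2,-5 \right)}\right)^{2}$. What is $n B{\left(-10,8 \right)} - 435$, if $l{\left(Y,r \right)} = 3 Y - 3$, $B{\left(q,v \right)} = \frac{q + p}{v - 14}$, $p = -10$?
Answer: $- \frac{95}{3} \approx -31.667$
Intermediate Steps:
$B{\left(q,v \right)} = \frac{-10 + q}{-14 + v}$ ($B{\left(q,v \right)} = \frac{q - 10}{v - 14} = \frac{-10 + q}{-14 + v}$)
$l{\left(Y,r \right)} = -3 + 3 Y$
$n = 121$ ($n = \left(-2 + \left(-3 + 3 \left(-2\right)\right)\right)^{2} = \left(-2 - 9\right)^{2} = \left(-11\right)^{2} = 121$)
$n B{\left(-10,8 \right)} - 435 = 121 \frac{-10 - 10}{-14 + 8} - 435 = 121 \frac{1}{-6} \left(-20\right) - 435 = 121 \left(\left(- \frac{1}{6}\right) \left(-20\right)\right) - 435 = 121 \cdot \frac{10}{3} - 435 = \frac{1210}{3} - 435 = - \frac{95}{3}$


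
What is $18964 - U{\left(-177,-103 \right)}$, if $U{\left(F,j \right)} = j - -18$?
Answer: $19049$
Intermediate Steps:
$U{\left(F,j \right)} = 18 + j$ ($U{\left(F,j \right)} = j + 18 = 18 + j$)
$18964 - U{\left(-177,-103 \right)} = 18964 - \left(18 - 103\right) = 18964 - -85 = 18964 + 85 = 19049$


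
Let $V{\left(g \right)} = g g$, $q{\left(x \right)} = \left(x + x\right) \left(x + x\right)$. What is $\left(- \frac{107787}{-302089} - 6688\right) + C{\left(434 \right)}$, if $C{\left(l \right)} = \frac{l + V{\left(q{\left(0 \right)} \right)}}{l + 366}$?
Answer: $- \frac{808039824687}{120835600} \approx -6687.1$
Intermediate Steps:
$q{\left(x \right)} = 4 x^{2}$ ($q{\left(x \right)} = 2 x 2 x = 4 x^{2}$)
$V{\left(g \right)} = g^{2}$
$C{\left(l \right)} = \frac{l}{366 + l}$ ($C{\left(l \right)} = \frac{l + \left(4 \cdot 0^{2}\right)^{2}}{l + 366} = \frac{l + \left(4 \cdot 0\right)^{2}}{366 + l} = \frac{l + 0^{2}}{366 + l} = \frac{l + 0}{366 + l} = \frac{l}{366 + l}$)
$\left(- \frac{107787}{-302089} - 6688\right) + C{\left(434 \right)} = \left(- \frac{107787}{-302089} - 6688\right) + \frac{434}{366 + 434} = \left(\left(-107787\right) \left(- \frac{1}{302089}\right) - 6688\right) + \frac{434}{800} = \left(\frac{107787}{302089} - 6688\right) + 434 \cdot \frac{1}{800} = - \frac{2020263445}{302089} + \frac{217}{400} = - \frac{808039824687}{120835600}$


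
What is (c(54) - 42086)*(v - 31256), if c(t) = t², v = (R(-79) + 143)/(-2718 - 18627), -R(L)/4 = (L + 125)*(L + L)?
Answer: 5226754983190/4269 ≈ 1.2244e+9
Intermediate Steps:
R(L) = -8*L*(125 + L) (R(L) = -4*(L + 125)*(L + L) = -4*(125 + L)*2*L = -8*L*(125 + L))
v = -5843/4269 (v = (-8*(-79)*(125 - 79) + 143)/(-2718 - 18627) = (-8*(-79)*46 + 143)/(-21345) = (29072 + 143)*(-1/21345) = 29215*(-1/21345) = -5843/4269 ≈ -1.3687)
(c(54) - 42086)*(v - 31256) = (54² - 42086)*(-5843/4269 - 31256) = (2916 - 42086)*(-133437707/4269) = -39170*(-133437707/4269) = 5226754983190/4269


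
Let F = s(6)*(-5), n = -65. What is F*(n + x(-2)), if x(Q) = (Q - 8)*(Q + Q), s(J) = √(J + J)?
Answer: 250*√3 ≈ 433.01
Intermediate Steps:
s(J) = √2*√J (s(J) = √(2*J) = √2*√J)
x(Q) = 2*Q*(-8 + Q) (x(Q) = (-8 + Q)*(2*Q) = 2*Q*(-8 + Q))
F = -10*√3 (F = (√2*√6)*(-5) = (2*√3)*(-5) = -10*√3 ≈ -17.320)
F*(n + x(-2)) = (-10*√3)*(-65 + 2*(-2)*(-8 - 2)) = (-10*√3)*(-65 + 2*(-2)*(-10)) = (-10*√3)*(-65 + 40) = -10*√3*(-25) = 250*√3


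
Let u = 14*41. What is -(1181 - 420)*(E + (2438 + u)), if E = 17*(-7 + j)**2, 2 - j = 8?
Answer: -4478485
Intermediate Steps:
j = -6 (j = 2 - 1*8 = 2 - 8 = -6)
u = 574
E = 2873 (E = 17*(-7 - 6)**2 = 17*(-13)**2 = 17*169 = 2873)
-(1181 - 420)*(E + (2438 + u)) = -(1181 - 420)*(2873 + (2438 + 574)) = -761*(2873 + 3012) = -761*5885 = -1*4478485 = -4478485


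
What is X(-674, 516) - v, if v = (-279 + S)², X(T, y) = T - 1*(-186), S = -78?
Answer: -127937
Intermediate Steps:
X(T, y) = 186 + T (X(T, y) = T + 186 = 186 + T)
v = 127449 (v = (-279 - 78)² = (-357)² = 127449)
X(-674, 516) - v = (186 - 674) - 1*127449 = -488 - 127449 = -127937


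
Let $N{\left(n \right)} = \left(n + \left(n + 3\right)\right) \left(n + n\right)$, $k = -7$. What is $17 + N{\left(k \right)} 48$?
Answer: $7409$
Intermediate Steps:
$N{\left(n \right)} = 2 n \left(3 + 2 n\right)$ ($N{\left(n \right)} = \left(n + \left(3 + n\right)\right) 2 n = \left(3 + 2 n\right) 2 n = 2 n \left(3 + 2 n\right)$)
$17 + N{\left(k \right)} 48 = 17 + 2 \left(-7\right) \left(3 + 2 \left(-7\right)\right) 48 = 17 + 2 \left(-7\right) \left(3 - 14\right) 48 = 17 + 2 \left(-7\right) \left(-11\right) 48 = 17 + 154 \cdot 48 = 17 + 7392 = 7409$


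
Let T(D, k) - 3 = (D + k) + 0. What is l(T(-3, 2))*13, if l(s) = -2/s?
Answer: -13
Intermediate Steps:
T(D, k) = 3 + D + k (T(D, k) = 3 + ((D + k) + 0) = 3 + (D + k) = 3 + D + k)
l(T(-3, 2))*13 = -2/(3 - 3 + 2)*13 = -2/2*13 = -2*1/2*13 = -1*13 = -13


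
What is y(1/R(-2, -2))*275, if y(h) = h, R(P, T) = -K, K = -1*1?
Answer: 275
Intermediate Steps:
K = -1
R(P, T) = 1 (R(P, T) = -1*(-1) = 1)
y(1/R(-2, -2))*275 = 275/1 = 1*275 = 275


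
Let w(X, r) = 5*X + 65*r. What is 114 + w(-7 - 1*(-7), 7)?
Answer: 569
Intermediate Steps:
114 + w(-7 - 1*(-7), 7) = 114 + (5*(-7 - 1*(-7)) + 65*7) = 114 + (5*(-7 + 7) + 455) = 114 + (5*0 + 455) = 114 + (0 + 455) = 114 + 455 = 569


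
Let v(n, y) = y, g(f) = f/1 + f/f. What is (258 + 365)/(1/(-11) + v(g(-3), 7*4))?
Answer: 6853/307 ≈ 22.322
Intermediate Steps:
g(f) = 1 + f (g(f) = f*1 + 1 = f + 1 = 1 + f)
(258 + 365)/(1/(-11) + v(g(-3), 7*4)) = (258 + 365)/(1/(-11) + 7*4) = 623/(-1/11 + 28) = 623/(307/11) = 623*(11/307) = 6853/307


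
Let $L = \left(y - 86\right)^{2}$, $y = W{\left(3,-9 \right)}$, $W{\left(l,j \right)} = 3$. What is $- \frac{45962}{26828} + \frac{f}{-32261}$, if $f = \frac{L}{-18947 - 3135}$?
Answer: $- \frac{4092820619079}{2388991152607} \approx -1.7132$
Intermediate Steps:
$y = 3$
$L = 6889$ ($L = \left(3 - 86\right)^{2} = \left(-83\right)^{2} = 6889$)
$f = - \frac{6889}{22082}$ ($f = \frac{6889}{-18947 - 3135} = \frac{6889}{-22082} = 6889 \left(- \frac{1}{22082}\right) = - \frac{6889}{22082} \approx -0.31197$)
$- \frac{45962}{26828} + \frac{f}{-32261} = - \frac{45962}{26828} - \frac{6889}{22082 \left(-32261\right)} = \left(-45962\right) \frac{1}{26828} - - \frac{6889}{712387402} = - \frac{22981}{13414} + \frac{6889}{712387402} = - \frac{4092820619079}{2388991152607}$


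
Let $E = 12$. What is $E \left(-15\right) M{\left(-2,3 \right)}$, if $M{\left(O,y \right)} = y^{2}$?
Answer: $-1620$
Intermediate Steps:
$E \left(-15\right) M{\left(-2,3 \right)} = 12 \left(-15\right) 3^{2} = \left(-180\right) 9 = -1620$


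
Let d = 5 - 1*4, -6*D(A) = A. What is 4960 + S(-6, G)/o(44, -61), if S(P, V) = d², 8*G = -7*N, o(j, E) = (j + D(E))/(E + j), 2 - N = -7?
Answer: 1611898/325 ≈ 4959.7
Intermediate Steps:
N = 9 (N = 2 - 1*(-7) = 2 + 7 = 9)
D(A) = -A/6
d = 1 (d = 5 - 4 = 1)
o(j, E) = (j - E/6)/(E + j)
G = -63/8 (G = (-7*9)/8 = (⅛)*(-63) = -63/8 ≈ -7.8750)
S(P, V) = 1 (S(P, V) = 1² = 1)
4960 + S(-6, G)/o(44, -61) = 4960 + 1/((44 - ⅙*(-61))/(-61 + 44)) = 4960 + 1/((44 + 61/6)/(-17)) = 4960 + 1/(-1/17*325/6) = 4960 + 1/(-325/102) = 4960 + 1*(-102/325) = 4960 - 102/325 = 1611898/325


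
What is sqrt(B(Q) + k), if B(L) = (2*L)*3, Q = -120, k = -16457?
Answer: I*sqrt(17177) ≈ 131.06*I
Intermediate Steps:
B(L) = 6*L
sqrt(B(Q) + k) = sqrt(6*(-120) - 16457) = sqrt(-720 - 16457) = sqrt(-17177) = I*sqrt(17177)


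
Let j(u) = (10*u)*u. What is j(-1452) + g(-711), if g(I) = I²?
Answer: 21588561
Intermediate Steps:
j(u) = 10*u²
j(-1452) + g(-711) = 10*(-1452)² + (-711)² = 10*2108304 + 505521 = 21083040 + 505521 = 21588561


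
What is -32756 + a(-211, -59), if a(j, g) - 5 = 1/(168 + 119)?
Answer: -9399536/287 ≈ -32751.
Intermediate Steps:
a(j, g) = 1436/287 (a(j, g) = 5 + 1/(168 + 119) = 5 + 1/287 = 1436/287)
-32756 + a(-211, -59) = -32756 + 1436/287 = -9399536/287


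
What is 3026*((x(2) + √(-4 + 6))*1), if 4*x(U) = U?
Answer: 1513 + 3026*√2 ≈ 5792.4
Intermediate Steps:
x(U) = U/4
3026*((x(2) + √(-4 + 6))*1) = 3026*(((¼)*2 + √(-4 + 6))*1) = 3026*((½ + √2)*1) = 3026*(½ + √2) = 1513 + 3026*√2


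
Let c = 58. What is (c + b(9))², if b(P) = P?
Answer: 4489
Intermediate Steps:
(c + b(9))² = (58 + 9)² = 67² = 4489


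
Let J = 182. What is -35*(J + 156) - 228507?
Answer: -240337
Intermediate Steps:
-35*(J + 156) - 228507 = -35*(182 + 156) - 228507 = -35*338 - 228507 = -11830 - 228507 = -240337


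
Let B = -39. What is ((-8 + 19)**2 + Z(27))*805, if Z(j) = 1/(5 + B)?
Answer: 3310965/34 ≈ 97381.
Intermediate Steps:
Z(j) = -1/34 (Z(j) = 1/(5 - 39) = 1/(-34) = -1/34)
((-8 + 19)**2 + Z(27))*805 = ((-8 + 19)**2 - 1/34)*805 = (11**2 - 1/34)*805 = (121 - 1/34)*805 = (4113/34)*805 = 3310965/34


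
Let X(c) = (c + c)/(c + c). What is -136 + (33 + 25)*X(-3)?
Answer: -78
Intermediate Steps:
X(c) = 1 (X(c) = (2*c)/((2*c)) = (2*c)*(1/(2*c)) = 1)
-136 + (33 + 25)*X(-3) = -136 + (33 + 25)*1 = -136 + 58*1 = -136 + 58 = -78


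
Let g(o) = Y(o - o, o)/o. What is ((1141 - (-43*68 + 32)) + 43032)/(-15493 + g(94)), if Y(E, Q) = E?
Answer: -47065/15493 ≈ -3.0378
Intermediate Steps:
g(o) = 0 (g(o) = (o - o)/o = 0/o = 0)
((1141 - (-43*68 + 32)) + 43032)/(-15493 + g(94)) = ((1141 - (-43*68 + 32)) + 43032)/(-15493 + 0) = ((1141 - (-2924 + 32)) + 43032)/(-15493) = ((1141 - 1*(-2892)) + 43032)*(-1/15493) = ((1141 + 2892) + 43032)*(-1/15493) = (4033 + 43032)*(-1/15493) = 47065*(-1/15493) = -47065/15493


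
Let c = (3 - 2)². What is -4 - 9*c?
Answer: -13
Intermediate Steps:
c = 1 (c = 1² = 1)
-4 - 9*c = -4 - 9*1 = -4 - 9 = -13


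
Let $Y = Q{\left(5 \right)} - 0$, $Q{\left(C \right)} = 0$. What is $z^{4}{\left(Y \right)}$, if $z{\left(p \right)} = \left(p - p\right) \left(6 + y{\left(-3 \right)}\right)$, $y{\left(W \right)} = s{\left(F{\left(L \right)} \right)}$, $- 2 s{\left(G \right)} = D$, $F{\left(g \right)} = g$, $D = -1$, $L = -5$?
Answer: $0$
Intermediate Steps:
$s{\left(G \right)} = \frac{1}{2}$ ($s{\left(G \right)} = \left(- \frac{1}{2}\right) \left(-1\right) = \frac{1}{2}$)
$y{\left(W \right)} = \frac{1}{2}$
$Y = 0$ ($Y = 0 - 0 = 0 + 0 = 0$)
$z{\left(p \right)} = 0$ ($z{\left(p \right)} = \left(p - p\right) \left(6 + \frac{1}{2}\right) = 0 \cdot \frac{13}{2} = 0$)
$z^{4}{\left(Y \right)} = 0^{4} = 0$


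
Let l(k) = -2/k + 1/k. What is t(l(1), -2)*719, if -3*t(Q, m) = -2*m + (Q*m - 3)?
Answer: -719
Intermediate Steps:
l(k) = -1/k (l(k) = -2/k + 1/k = -1/k)
t(Q, m) = 1 + 2*m/3 - Q*m/3 (t(Q, m) = -(-2*m + (Q*m - 3))/3 = -(-2*m + (-3 + Q*m))/3 = -(-3 - 2*m + Q*m)/3 = 1 + 2*m/3 - Q*m/3)
t(l(1), -2)*719 = (1 + (⅔)*(-2) - ⅓*(-1/1)*(-2))*719 = (1 - 4/3 - ⅓*(-1*1)*(-2))*719 = (1 - 4/3 - ⅓*(-1)*(-2))*719 = (1 - 4/3 - ⅔)*719 = -1*719 = -719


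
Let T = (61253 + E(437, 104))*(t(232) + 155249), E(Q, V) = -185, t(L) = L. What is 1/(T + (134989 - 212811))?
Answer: 1/9494835886 ≈ 1.0532e-10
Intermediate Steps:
T = 9494913708 (T = (61253 - 185)*(232 + 155249) = 61068*155481 = 9494913708)
1/(T + (134989 - 212811)) = 1/(9494913708 + (134989 - 212811)) = 1/(9494913708 - 77822) = 1/9494835886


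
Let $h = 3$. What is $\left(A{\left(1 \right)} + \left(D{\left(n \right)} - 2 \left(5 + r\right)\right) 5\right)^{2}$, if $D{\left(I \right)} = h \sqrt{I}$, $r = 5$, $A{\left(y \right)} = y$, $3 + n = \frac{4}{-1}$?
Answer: $8226 - 2970 i \sqrt{7} \approx 8226.0 - 7857.9 i$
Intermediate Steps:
$n = -7$ ($n = -3 + \frac{4}{-1} = -3 + 4 \left(-1\right) = -3 - 4 = -7$)
$D{\left(I \right)} = 3 \sqrt{I}$
$\left(A{\left(1 \right)} + \left(D{\left(n \right)} - 2 \left(5 + r\right)\right) 5\right)^{2} = \left(1 + \left(3 \sqrt{-7} - 2 \left(5 + 5\right)\right) 5\right)^{2} = \left(1 + \left(3 i \sqrt{7} - 20\right) 5\right)^{2} = \left(1 + \left(-20 + 3 i \sqrt{7}\right) 5\right)^{2} = \left(1 - \left(100 - 15 i \sqrt{7}\right)\right)^{2} = \left(-99 + 15 i \sqrt{7}\right)^{2}$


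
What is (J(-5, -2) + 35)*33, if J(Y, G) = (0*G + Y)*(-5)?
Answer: 1980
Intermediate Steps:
J(Y, G) = -5*Y (J(Y, G) = (0 + Y)*(-5) = Y*(-5) = -5*Y)
(J(-5, -2) + 35)*33 = (-5*(-5) + 35)*33 = (25 + 35)*33 = 60*33 = 1980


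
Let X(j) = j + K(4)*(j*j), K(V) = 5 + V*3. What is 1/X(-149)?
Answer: 1/377268 ≈ 2.6506e-6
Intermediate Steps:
K(V) = 5 + 3*V
X(j) = j + 17*j² (X(j) = j + (5 + 3*4)*(j*j) = j + (5 + 12)*j² = j + 17*j²)
1/X(-149) = 1/(-149*(1 + 17*(-149))) = 1/(-149*(1 - 2533)) = 1/(-149*(-2532)) = 1/377268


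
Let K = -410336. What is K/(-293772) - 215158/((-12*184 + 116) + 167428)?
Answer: 64387735/674598436 ≈ 0.095446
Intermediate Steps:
K/(-293772) - 215158/((-12*184 + 116) + 167428) = -410336/(-293772) - 215158/((-12*184 + 116) + 167428) = -410336*(-1/293772) - 215158/((-2208 + 116) + 167428) = 102584/73443 - 215158/(-2092 + 167428) = 102584/73443 - 215158/165336 = 102584/73443 - 215158*1/165336 = 102584/73443 - 107579/82668 = 64387735/674598436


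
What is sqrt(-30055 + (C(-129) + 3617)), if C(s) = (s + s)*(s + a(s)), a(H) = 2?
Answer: 2*sqrt(1582) ≈ 79.549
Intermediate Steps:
C(s) = 2*s*(2 + s) (C(s) = (s + s)*(s + 2) = (2*s)*(2 + s) = 2*s*(2 + s))
sqrt(-30055 + (C(-129) + 3617)) = sqrt(-30055 + (2*(-129)*(2 - 129) + 3617)) = sqrt(-30055 + (2*(-129)*(-127) + 3617)) = sqrt(-30055 + (32766 + 3617)) = sqrt(-30055 + 36383) = sqrt(6328) = 2*sqrt(1582)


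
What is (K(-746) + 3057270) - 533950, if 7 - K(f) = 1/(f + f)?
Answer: 3764803885/1492 ≈ 2.5233e+6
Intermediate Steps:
K(f) = 7 - 1/(2*f) (K(f) = 7 - 1/(f + f) = 7 - 1/(2*f))
(K(-746) + 3057270) - 533950 = ((7 - 1/2/(-746)) + 3057270) - 533950 = ((7 - 1/2*(-1/746)) + 3057270) - 533950 = ((7 + 1/1492) + 3057270) - 533950 = (10445/1492 + 3057270) - 533950 = 4561457285/1492 - 533950 = 3764803885/1492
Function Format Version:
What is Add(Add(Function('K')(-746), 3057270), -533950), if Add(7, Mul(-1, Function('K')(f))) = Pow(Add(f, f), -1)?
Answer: Rational(3764803885, 1492) ≈ 2.5233e+6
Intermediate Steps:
Function('K')(f) = Add(7, Mul(Rational(-1, 2), Pow(f, -1))) (Function('K')(f) = Add(7, Mul(-1, Pow(Add(f, f), -1))) = Add(7, Mul(-1, Pow(Mul(2, f), -1))) = Add(7, Mul(-1, Mul(Rational(1, 2), Pow(f, -1)))) = Add(7, Mul(Rational(-1, 2), Pow(f, -1))))
Add(Add(Function('K')(-746), 3057270), -533950) = Add(Add(Add(7, Mul(Rational(-1, 2), Pow(-746, -1))), 3057270), -533950) = Add(Add(Add(7, Mul(Rational(-1, 2), Rational(-1, 746))), 3057270), -533950) = Add(Add(Add(7, Rational(1, 1492)), 3057270), -533950) = Add(Add(Rational(10445, 1492), 3057270), -533950) = Add(Rational(4561457285, 1492), -533950) = Rational(3764803885, 1492)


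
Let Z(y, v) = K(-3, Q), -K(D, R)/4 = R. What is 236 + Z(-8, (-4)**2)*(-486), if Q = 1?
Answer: 2180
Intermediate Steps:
K(D, R) = -4*R
Z(y, v) = -4 (Z(y, v) = -4*1 = -4)
236 + Z(-8, (-4)**2)*(-486) = 236 - 4*(-486) = 236 + 1944 = 2180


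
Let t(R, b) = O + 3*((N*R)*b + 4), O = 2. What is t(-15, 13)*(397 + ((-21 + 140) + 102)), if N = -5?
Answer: 1816302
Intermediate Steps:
t(R, b) = 14 - 15*R*b (t(R, b) = 2 + 3*((-5*R)*b + 4) = 2 + 3*(-5*R*b + 4) = 2 + 3*(4 - 5*R*b) = 2 + (12 - 15*R*b) = 14 - 15*R*b)
t(-15, 13)*(397 + ((-21 + 140) + 102)) = (14 - 15*(-15)*13)*(397 + ((-21 + 140) + 102)) = (14 + 2925)*(397 + (119 + 102)) = 2939*(397 + 221) = 2939*618 = 1816302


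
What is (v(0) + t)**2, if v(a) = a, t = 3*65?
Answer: 38025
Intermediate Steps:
t = 195
(v(0) + t)**2 = (0 + 195)**2 = 195**2 = 38025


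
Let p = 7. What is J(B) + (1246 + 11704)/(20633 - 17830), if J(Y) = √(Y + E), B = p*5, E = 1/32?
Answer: 12950/2803 + √2242/8 ≈ 10.539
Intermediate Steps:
E = 1/32 ≈ 0.031250
B = 35 (B = 7*5 = 35)
J(Y) = √(1/32 + Y) (J(Y) = √(Y + 1/32) = √(1/32 + Y))
J(B) + (1246 + 11704)/(20633 - 17830) = √(2 + 64*35)/8 + (1246 + 11704)/(20633 - 17830) = √(2 + 2240)/8 + 12950/2803 = √2242/8 + 12950*(1/2803) = √2242/8 + 12950/2803 = 12950/2803 + √2242/8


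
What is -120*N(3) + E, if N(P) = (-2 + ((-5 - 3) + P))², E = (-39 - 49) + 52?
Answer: -5916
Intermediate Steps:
E = -36 (E = -88 + 52 = -36)
N(P) = (-10 + P)² (N(P) = (-2 + (-8 + P))² = (-10 + P)²)
-120*N(3) + E = -120*(-10 + 3)² - 36 = -120*(-7)² - 36 = -120*49 - 36 = -5880 - 36 = -5916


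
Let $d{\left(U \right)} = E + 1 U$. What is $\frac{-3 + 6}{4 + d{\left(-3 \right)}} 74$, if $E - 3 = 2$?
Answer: $37$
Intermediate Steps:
$E = 5$ ($E = 3 + 2 = 5$)
$d{\left(U \right)} = 5 + U$ ($d{\left(U \right)} = 5 + 1 U = 5 + U$)
$\frac{-3 + 6}{4 + d{\left(-3 \right)}} 74 = \frac{-3 + 6}{4 + \left(5 - 3\right)} 74 = \frac{3}{4 + 2} \cdot 74 = \frac{3}{6} \cdot 74 = 3 \cdot \frac{1}{6} \cdot 74 = \frac{1}{2} \cdot 74 = 37$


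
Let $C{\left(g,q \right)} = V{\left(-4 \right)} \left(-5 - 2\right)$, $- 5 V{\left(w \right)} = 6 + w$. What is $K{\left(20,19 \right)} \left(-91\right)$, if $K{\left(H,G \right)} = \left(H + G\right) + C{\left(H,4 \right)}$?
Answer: $- \frac{19019}{5} \approx -3803.8$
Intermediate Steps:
$V{\left(w \right)} = - \frac{6}{5} - \frac{w}{5}$ ($V{\left(w \right)} = - \frac{6 + w}{5} = - \frac{6}{5} - \frac{w}{5}$)
$C{\left(g,q \right)} = \frac{14}{5}$ ($C{\left(g,q \right)} = \left(- \frac{6}{5} - - \frac{4}{5}\right) \left(-5 - 2\right) = \left(- \frac{6}{5} + \frac{4}{5}\right) \left(-7\right) = \left(- \frac{2}{5}\right) \left(-7\right) = \frac{14}{5}$)
$K{\left(H,G \right)} = \frac{14}{5} + G + H$ ($K{\left(H,G \right)} = \left(H + G\right) + \frac{14}{5} = \left(G + H\right) + \frac{14}{5} = \frac{14}{5} + G + H$)
$K{\left(20,19 \right)} \left(-91\right) = \left(\frac{14}{5} + 19 + 20\right) \left(-91\right) = \frac{209}{5} \left(-91\right) = - \frac{19019}{5}$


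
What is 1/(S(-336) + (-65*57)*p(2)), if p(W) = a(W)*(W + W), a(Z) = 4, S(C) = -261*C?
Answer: 1/28416 ≈ 3.5191e-5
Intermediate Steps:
p(W) = 8*W (p(W) = 4*(W + W) = 4*(2*W) = 8*W)
1/(S(-336) + (-65*57)*p(2)) = 1/(-261*(-336) + (-65*57)*(8*2)) = 1/(87696 - 3705*16) = 1/(87696 - 59280) = 1/28416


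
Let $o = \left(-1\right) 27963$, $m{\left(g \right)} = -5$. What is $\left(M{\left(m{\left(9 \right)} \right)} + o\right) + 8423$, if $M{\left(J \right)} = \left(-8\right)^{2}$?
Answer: $-19476$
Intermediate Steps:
$M{\left(J \right)} = 64$
$o = -27963$
$\left(M{\left(m{\left(9 \right)} \right)} + o\right) + 8423 = \left(64 - 27963\right) + 8423 = -27899 + 8423 = -19476$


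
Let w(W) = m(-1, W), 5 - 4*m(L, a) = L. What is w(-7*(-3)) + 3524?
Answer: 7051/2 ≈ 3525.5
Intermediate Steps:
m(L, a) = 5/4 - L/4
w(W) = 3/2 (w(W) = 5/4 - 1/4*(-1) = 5/4 + 1/4 = 3/2)
w(-7*(-3)) + 3524 = 3/2 + 3524 = 7051/2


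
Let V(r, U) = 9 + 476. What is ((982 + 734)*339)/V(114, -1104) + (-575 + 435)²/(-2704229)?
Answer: 1573105404796/1311551065 ≈ 1199.4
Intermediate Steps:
V(r, U) = 485
((982 + 734)*339)/V(114, -1104) + (-575 + 435)²/(-2704229) = ((982 + 734)*339)/485 + (-575 + 435)²/(-2704229) = (1716*339)*(1/485) + (-140)²*(-1/2704229) = 581724*(1/485) + 19600*(-1/2704229) = 581724/485 - 19600/2704229 = 1573105404796/1311551065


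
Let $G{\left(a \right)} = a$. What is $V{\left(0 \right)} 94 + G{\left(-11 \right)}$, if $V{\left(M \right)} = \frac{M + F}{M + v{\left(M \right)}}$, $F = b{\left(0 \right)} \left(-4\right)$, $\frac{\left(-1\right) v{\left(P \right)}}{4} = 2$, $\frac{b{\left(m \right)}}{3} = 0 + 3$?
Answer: $412$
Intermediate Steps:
$b{\left(m \right)} = 9$ ($b{\left(m \right)} = 3 \left(0 + 3\right) = 3 \cdot 3 = 9$)
$v{\left(P \right)} = -8$ ($v{\left(P \right)} = \left(-4\right) 2 = -8$)
$F = -36$ ($F = 9 \left(-4\right) = -36$)
$V{\left(M \right)} = \frac{-36 + M}{-8 + M}$ ($V{\left(M \right)} = \frac{M - 36}{M - 8} = \frac{-36 + M}{-8 + M}$)
$V{\left(0 \right)} 94 + G{\left(-11 \right)} = \frac{-36 + 0}{-8 + 0} \cdot 94 - 11 = \frac{1}{-8} \left(-36\right) 94 - 11 = \left(- \frac{1}{8}\right) \left(-36\right) 94 - 11 = \frac{9}{2} \cdot 94 - 11 = 423 - 11 = 412$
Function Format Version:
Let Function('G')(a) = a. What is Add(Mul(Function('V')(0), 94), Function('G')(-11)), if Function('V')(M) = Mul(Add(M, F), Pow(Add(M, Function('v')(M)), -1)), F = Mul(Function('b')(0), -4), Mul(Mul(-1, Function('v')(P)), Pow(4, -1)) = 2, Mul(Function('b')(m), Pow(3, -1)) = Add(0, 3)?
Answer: 412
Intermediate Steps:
Function('b')(m) = 9 (Function('b')(m) = Mul(3, Add(0, 3)) = Mul(3, 3) = 9)
Function('v')(P) = -8 (Function('v')(P) = Mul(-4, 2) = -8)
F = -36 (F = Mul(9, -4) = -36)
Function('V')(M) = Mul(Pow(Add(-8, M), -1), Add(-36, M)) (Function('V')(M) = Mul(Add(M, -36), Pow(Add(M, -8), -1)) = Mul(Add(-36, M), Pow(Add(-8, M), -1)) = Mul(Pow(Add(-8, M), -1), Add(-36, M)))
Add(Mul(Function('V')(0), 94), Function('G')(-11)) = Add(Mul(Mul(Pow(Add(-8, 0), -1), Add(-36, 0)), 94), -11) = Add(Mul(Mul(Pow(-8, -1), -36), 94), -11) = Add(Mul(Mul(Rational(-1, 8), -36), 94), -11) = Add(Mul(Rational(9, 2), 94), -11) = Add(423, -11) = 412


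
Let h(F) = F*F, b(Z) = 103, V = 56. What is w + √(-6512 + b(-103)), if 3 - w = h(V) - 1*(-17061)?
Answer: -20194 + I*√6409 ≈ -20194.0 + 80.056*I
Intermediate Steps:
h(F) = F²
w = -20194 (w = 3 - (56² - 1*(-17061)) = 3 - (3136 + 17061) = 3 - 1*20197 = 3 - 20197 = -20194)
w + √(-6512 + b(-103)) = -20194 + √(-6512 + 103) = -20194 + √(-6409) = -20194 + I*√6409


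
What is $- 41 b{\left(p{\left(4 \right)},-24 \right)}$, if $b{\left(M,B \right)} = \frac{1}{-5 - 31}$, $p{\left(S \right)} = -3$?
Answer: $\frac{41}{36} \approx 1.1389$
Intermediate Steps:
$b{\left(M,B \right)} = - \frac{1}{36}$ ($b{\left(M,B \right)} = \frac{1}{-36} = - \frac{1}{36}$)
$- 41 b{\left(p{\left(4 \right)},-24 \right)} = \left(-41\right) \left(- \frac{1}{36}\right) = \frac{41}{36}$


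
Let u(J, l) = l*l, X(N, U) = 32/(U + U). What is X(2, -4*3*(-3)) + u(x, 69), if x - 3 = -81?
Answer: 42853/9 ≈ 4761.4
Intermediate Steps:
x = -78 (x = 3 - 81 = -78)
X(N, U) = 16/U (X(N, U) = 32/(2*U) = (1/(2*U))*32 = 16/U)
u(J, l) = l²
X(2, -4*3*(-3)) + u(x, 69) = 16/((-4*3*(-3))) + 69² = 16/((-12*(-3))) + 4761 = 16/36 + 4761 = 16*(1/36) + 4761 = 4/9 + 4761 = 42853/9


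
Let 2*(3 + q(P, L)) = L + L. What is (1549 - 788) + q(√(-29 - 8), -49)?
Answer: 709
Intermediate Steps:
q(P, L) = -3 + L (q(P, L) = -3 + (L + L)/2 = -3 + (2*L)/2 = -3 + L)
(1549 - 788) + q(√(-29 - 8), -49) = (1549 - 788) + (-3 - 49) = 761 - 52 = 709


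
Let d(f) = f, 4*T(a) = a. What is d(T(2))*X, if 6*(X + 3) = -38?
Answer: -14/3 ≈ -4.6667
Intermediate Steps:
X = -28/3 (X = -3 + (⅙)*(-38) = -3 - 19/3 = -28/3 ≈ -9.3333)
T(a) = a/4
d(T(2))*X = ((¼)*2)*(-28/3) = (½)*(-28/3) = -14/3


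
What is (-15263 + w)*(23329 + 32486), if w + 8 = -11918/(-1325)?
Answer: -225739938591/265 ≈ -8.5185e+8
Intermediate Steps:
w = 1318/1325 (w = -8 - 11918/(-1325) = -8 - 11918*(-1/1325) = -8 + 11918/1325 = 1318/1325 ≈ 0.99472)
(-15263 + w)*(23329 + 32486) = (-15263 + 1318/1325)*(23329 + 32486) = -20222157/1325*55815 = -225739938591/265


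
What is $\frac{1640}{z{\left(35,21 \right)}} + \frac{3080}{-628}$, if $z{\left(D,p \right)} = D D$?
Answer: $- \frac{137154}{38465} \approx -3.5657$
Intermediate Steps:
$z{\left(D,p \right)} = D^{2}$
$\frac{1640}{z{\left(35,21 \right)}} + \frac{3080}{-628} = \frac{1640}{35^{2}} + \frac{3080}{-628} = \frac{1640}{1225} + 3080 \left(- \frac{1}{628}\right) = 1640 \cdot \frac{1}{1225} - \frac{770}{157} = \frac{328}{245} - \frac{770}{157} = - \frac{137154}{38465}$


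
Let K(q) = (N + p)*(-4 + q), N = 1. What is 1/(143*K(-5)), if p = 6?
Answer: -1/9009 ≈ -0.00011100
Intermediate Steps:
K(q) = -28 + 7*q (K(q) = (1 + 6)*(-4 + q) = 7*(-4 + q) = -28 + 7*q)
1/(143*K(-5)) = 1/(143*(-28 + 7*(-5))) = 1/(143*(-28 - 35)) = 1/(143*(-63)) = 1/(-9009) = -1/9009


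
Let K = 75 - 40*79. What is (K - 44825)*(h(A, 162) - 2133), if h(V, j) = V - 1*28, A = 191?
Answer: 94382700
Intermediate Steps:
h(V, j) = -28 + V (h(V, j) = V - 28 = -28 + V)
K = -3085 (K = 75 - 3160 = -3085)
(K - 44825)*(h(A, 162) - 2133) = (-3085 - 44825)*((-28 + 191) - 2133) = -47910*(163 - 2133) = -47910*(-1970) = 94382700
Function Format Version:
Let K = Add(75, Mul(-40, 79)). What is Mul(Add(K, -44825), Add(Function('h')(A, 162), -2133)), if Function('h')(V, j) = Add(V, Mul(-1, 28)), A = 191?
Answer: 94382700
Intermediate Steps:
Function('h')(V, j) = Add(-28, V) (Function('h')(V, j) = Add(V, -28) = Add(-28, V))
K = -3085 (K = Add(75, -3160) = -3085)
Mul(Add(K, -44825), Add(Function('h')(A, 162), -2133)) = Mul(Add(-3085, -44825), Add(Add(-28, 191), -2133)) = Mul(-47910, Add(163, -2133)) = Mul(-47910, -1970) = 94382700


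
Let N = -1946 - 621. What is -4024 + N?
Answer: -6591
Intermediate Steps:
N = -2567
-4024 + N = -4024 - 2567 = -6591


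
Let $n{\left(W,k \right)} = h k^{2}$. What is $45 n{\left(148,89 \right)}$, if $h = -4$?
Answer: $-1425780$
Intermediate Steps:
$n{\left(W,k \right)} = - 4 k^{2}$
$45 n{\left(148,89 \right)} = 45 \left(- 4 \cdot 89^{2}\right) = 45 \left(\left(-4\right) 7921\right) = 45 \left(-31684\right) = -1425780$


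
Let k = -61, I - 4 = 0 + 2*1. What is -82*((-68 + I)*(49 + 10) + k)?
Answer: 304958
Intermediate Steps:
I = 6 (I = 4 + (0 + 2*1) = 4 + (0 + 2) = 4 + 2 = 6)
-82*((-68 + I)*(49 + 10) + k) = -82*((-68 + 6)*(49 + 10) - 61) = -82*(-62*59 - 61) = -82*(-3658 - 61) = -82*(-3719) = 304958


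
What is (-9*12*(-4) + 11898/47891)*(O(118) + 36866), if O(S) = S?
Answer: 765598757040/47891 ≈ 1.5986e+7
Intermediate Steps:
(-9*12*(-4) + 11898/47891)*(O(118) + 36866) = (-9*12*(-4) + 11898/47891)*(118 + 36866) = (-108*(-4) + 11898*(1/47891))*36984 = (432 + 11898/47891)*36984 = (20700810/47891)*36984 = 765598757040/47891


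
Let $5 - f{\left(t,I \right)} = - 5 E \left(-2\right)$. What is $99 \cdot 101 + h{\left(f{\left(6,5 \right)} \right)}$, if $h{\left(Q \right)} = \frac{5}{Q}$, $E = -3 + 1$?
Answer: $\frac{49996}{5} \approx 9999.2$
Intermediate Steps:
$E = -2$
$f{\left(t,I \right)} = 25$ ($f{\left(t,I \right)} = 5 - \left(-5\right) \left(-2\right) \left(-2\right) = 5 - 10 \left(-2\right) = 5 - -20 = 5 + 20 = 25$)
$99 \cdot 101 + h{\left(f{\left(6,5 \right)} \right)} = 99 \cdot 101 + \frac{5}{25} = 9999 + 5 \cdot \frac{1}{25} = 9999 + \frac{1}{5} = \frac{49996}{5}$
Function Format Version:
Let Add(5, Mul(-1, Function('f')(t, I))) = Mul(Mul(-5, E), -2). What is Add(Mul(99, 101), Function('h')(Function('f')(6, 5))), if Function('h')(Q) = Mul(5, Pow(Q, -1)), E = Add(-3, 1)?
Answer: Rational(49996, 5) ≈ 9999.2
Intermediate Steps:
E = -2
Function('f')(t, I) = 25 (Function('f')(t, I) = Add(5, Mul(-1, Mul(Mul(-5, -2), -2))) = Add(5, Mul(-1, Mul(10, -2))) = Add(5, Mul(-1, -20)) = Add(5, 20) = 25)
Add(Mul(99, 101), Function('h')(Function('f')(6, 5))) = Add(Mul(99, 101), Mul(5, Pow(25, -1))) = Add(9999, Mul(5, Rational(1, 25))) = Add(9999, Rational(1, 5)) = Rational(49996, 5)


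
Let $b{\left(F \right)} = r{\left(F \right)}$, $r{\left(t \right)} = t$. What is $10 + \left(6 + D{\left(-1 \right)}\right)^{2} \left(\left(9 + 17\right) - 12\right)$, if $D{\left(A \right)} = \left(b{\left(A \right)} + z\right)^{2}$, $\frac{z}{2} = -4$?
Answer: $105976$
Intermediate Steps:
$b{\left(F \right)} = F$
$z = -8$ ($z = 2 \left(-4\right) = -8$)
$D{\left(A \right)} = \left(-8 + A\right)^{2}$ ($D{\left(A \right)} = \left(A - 8\right)^{2} = \left(-8 + A\right)^{2}$)
$10 + \left(6 + D{\left(-1 \right)}\right)^{2} \left(\left(9 + 17\right) - 12\right) = 10 + \left(6 + \left(-8 - 1\right)^{2}\right)^{2} \left(\left(9 + 17\right) - 12\right) = 10 + \left(6 + \left(-9\right)^{2}\right)^{2} \left(26 - 12\right) = 10 + \left(6 + 81\right)^{2} \cdot 14 = 10 + 87^{2} \cdot 14 = 10 + 7569 \cdot 14 = 10 + 105966 = 105976$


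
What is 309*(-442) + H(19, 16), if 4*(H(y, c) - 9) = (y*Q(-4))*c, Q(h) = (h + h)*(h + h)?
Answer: -131705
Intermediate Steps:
Q(h) = 4*h**2 (Q(h) = (2*h)*(2*h) = 4*h**2)
H(y, c) = 9 + 16*c*y (H(y, c) = 9 + ((y*(4*(-4)**2))*c)/4 = 9 + ((y*(4*16))*c)/4 = 9 + ((y*64)*c)/4 = 9 + ((64*y)*c)/4 = 9 + (64*c*y)/4 = 9 + 16*c*y)
309*(-442) + H(19, 16) = 309*(-442) + (9 + 16*16*19) = -136578 + (9 + 4864) = -136578 + 4873 = -131705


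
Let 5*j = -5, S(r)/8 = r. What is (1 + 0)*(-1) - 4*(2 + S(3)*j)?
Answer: 87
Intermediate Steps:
S(r) = 8*r
j = -1 (j = (⅕)*(-5) = -1)
(1 + 0)*(-1) - 4*(2 + S(3)*j) = (1 + 0)*(-1) - 4*(2 + (8*3)*(-1)) = 1*(-1) - 4*(2 + 24*(-1)) = -1 - 4*(2 - 24) = -1 - 4*(-22) = -1 + 88 = 87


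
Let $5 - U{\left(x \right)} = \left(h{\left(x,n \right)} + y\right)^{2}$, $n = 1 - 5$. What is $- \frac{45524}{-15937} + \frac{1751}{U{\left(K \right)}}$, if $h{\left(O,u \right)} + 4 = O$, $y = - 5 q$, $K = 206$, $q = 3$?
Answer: $\frac{1563795449}{557221268} \approx 2.8064$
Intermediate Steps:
$y = -15$ ($y = \left(-5\right) 3 = -15$)
$n = -4$
$h{\left(O,u \right)} = -4 + O$
$U{\left(x \right)} = 5 - \left(-19 + x\right)^{2}$ ($U{\left(x \right)} = 5 - \left(\left(-4 + x\right) - 15\right)^{2} = 5 - \left(-19 + x\right)^{2}$)
$- \frac{45524}{-15937} + \frac{1751}{U{\left(K \right)}} = - \frac{45524}{-15937} + \frac{1751}{5 - \left(-19 + 206\right)^{2}} = \left(-45524\right) \left(- \frac{1}{15937}\right) + \frac{1751}{5 - 187^{2}} = \frac{45524}{15937} + \frac{1751}{5 - 34969} = \frac{45524}{15937} + \frac{1751}{-34964} = \frac{45524}{15937} + 1751 \left(- \frac{1}{34964}\right) = \frac{45524}{15937} - \frac{1751}{34964} = \frac{1563795449}{557221268}$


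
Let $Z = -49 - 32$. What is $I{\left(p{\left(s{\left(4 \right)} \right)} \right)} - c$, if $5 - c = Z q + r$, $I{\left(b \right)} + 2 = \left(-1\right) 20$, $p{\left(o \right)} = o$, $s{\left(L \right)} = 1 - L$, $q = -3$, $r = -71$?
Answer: $145$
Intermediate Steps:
$I{\left(b \right)} = -22$ ($I{\left(b \right)} = -2 - 20 = -22$)
$Z = -81$
$c = -167$ ($c = 5 - \left(\left(-81\right) \left(-3\right) - 71\right) = 5 - \left(243 - 71\right) = 5 - 172 = -167$)
$I{\left(p{\left(s{\left(4 \right)} \right)} \right)} - c = -22 - -167 = -22 + 167 = 145$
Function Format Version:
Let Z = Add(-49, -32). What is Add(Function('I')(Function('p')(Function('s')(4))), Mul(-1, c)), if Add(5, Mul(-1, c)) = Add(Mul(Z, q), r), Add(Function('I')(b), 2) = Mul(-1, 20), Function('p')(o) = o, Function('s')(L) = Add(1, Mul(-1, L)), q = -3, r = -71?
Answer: 145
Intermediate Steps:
Function('I')(b) = -22 (Function('I')(b) = Add(-2, Mul(-1, 20)) = Add(-2, -20) = -22)
Z = -81
c = -167 (c = Add(5, Mul(-1, Add(Mul(-81, -3), -71))) = Add(5, Mul(-1, Add(243, -71))) = Add(5, Mul(-1, 172)) = Add(5, -172) = -167)
Add(Function('I')(Function('p')(Function('s')(4))), Mul(-1, c)) = Add(-22, Mul(-1, -167)) = Add(-22, 167) = 145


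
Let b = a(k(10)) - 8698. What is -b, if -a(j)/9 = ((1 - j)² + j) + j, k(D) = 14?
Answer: 10471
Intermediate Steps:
a(j) = -18*j - 9*(1 - j)² (a(j) = -9*(((1 - j)² + j) + j) = -9*((j + (1 - j)²) + j) = -9*((1 - j)² + 2*j) = -18*j - 9*(1 - j)²)
b = -10471 (b = (-9 - 9*14²) - 8698 = (-9 - 9*196) - 8698 = (-9 - 1764) - 8698 = -1773 - 8698 = -10471)
-b = -1*(-10471) = 10471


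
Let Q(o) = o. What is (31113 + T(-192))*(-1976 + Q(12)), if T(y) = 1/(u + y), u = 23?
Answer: -10326900544/169 ≈ -6.1106e+7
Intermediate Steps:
T(y) = 1/(23 + y)
(31113 + T(-192))*(-1976 + Q(12)) = (31113 + 1/(23 - 192))*(-1976 + 12) = (31113 + 1/(-169))*(-1964) = (31113 - 1/169)*(-1964) = (5258096/169)*(-1964) = -10326900544/169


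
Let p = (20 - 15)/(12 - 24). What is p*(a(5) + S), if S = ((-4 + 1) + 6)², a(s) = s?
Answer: -35/6 ≈ -5.8333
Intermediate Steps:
S = 9 (S = (-3 + 6)² = 3² = 9)
p = -5/12 (p = 5/(-12) = 5*(-1/12) = -5/12 ≈ -0.41667)
p*(a(5) + S) = -5*(5 + 9)/12 = -5/12*14 = -35/6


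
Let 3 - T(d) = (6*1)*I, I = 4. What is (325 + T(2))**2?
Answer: 92416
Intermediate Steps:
T(d) = -21 (T(d) = 3 - 6*1*4 = 3 - 6*4 = 3 - 1*24 = 3 - 24 = -21)
(325 + T(2))**2 = (325 - 21)**2 = 304**2 = 92416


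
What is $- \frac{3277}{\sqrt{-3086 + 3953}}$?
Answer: $- \frac{3277 \sqrt{3}}{51} \approx -111.29$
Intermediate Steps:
$- \frac{3277}{\sqrt{-3086 + 3953}} = - \frac{3277}{\sqrt{867}} = - \frac{3277}{17 \sqrt{3}} = - 3277 \frac{\sqrt{3}}{51} = - \frac{3277 \sqrt{3}}{51}$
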